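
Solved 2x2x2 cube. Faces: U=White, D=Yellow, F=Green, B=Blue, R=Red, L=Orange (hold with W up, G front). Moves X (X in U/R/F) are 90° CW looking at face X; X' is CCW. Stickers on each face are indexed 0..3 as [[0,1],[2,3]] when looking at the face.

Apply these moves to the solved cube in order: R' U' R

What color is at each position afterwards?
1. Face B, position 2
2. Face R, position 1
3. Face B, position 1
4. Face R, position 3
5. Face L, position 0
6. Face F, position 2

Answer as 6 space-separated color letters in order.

Answer: B G R W Y G

Derivation:
After move 1 (R'): R=RRRR U=WBWB F=GWGW D=YGYG B=YBYB
After move 2 (U'): U=BBWW F=OOGW R=GWRR B=RRYB L=YBOO
After move 3 (R): R=RGRW U=BOWW F=OGGG D=YYYR B=WRBB
Query 1: B[2] = B
Query 2: R[1] = G
Query 3: B[1] = R
Query 4: R[3] = W
Query 5: L[0] = Y
Query 6: F[2] = G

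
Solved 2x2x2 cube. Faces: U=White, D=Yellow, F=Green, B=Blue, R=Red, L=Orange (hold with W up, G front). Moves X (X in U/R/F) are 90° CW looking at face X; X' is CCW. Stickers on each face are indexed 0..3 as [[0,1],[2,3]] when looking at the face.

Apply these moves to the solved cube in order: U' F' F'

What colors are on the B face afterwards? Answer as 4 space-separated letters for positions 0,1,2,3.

After move 1 (U'): U=WWWW F=OOGG R=GGRR B=RRBB L=BBOO
After move 2 (F'): F=OGOG U=WWGR R=YGYR D=BOYY L=BWOW
After move 3 (F'): F=GGOO U=WWYY R=OGBR D=WWYY L=BROG
Query: B face = RRBB

Answer: R R B B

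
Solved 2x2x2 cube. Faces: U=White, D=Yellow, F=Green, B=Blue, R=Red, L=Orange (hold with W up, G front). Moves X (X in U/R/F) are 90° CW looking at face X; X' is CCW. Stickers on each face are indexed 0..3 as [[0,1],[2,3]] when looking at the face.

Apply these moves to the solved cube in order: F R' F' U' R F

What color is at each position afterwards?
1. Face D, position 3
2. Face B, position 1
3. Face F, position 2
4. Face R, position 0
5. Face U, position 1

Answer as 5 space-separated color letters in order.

After move 1 (F): F=GGGG U=WWOO R=WRWR D=RRYY L=OYOY
After move 2 (R'): R=RRWW U=WBOB F=GWGO D=RGYG B=YBRB
After move 3 (F'): F=WOGG U=WBRW R=GRRW D=YYYG L=OBOO
After move 4 (U'): U=BWWR F=OBGG R=WORW B=GRRB L=YBOO
After move 5 (R): R=RWWO U=BBWG F=OYGG D=YRYG B=RRWB
After move 6 (F): F=GOGY U=BBOB R=WWGO D=WRYG L=YYOR
Query 1: D[3] = G
Query 2: B[1] = R
Query 3: F[2] = G
Query 4: R[0] = W
Query 5: U[1] = B

Answer: G R G W B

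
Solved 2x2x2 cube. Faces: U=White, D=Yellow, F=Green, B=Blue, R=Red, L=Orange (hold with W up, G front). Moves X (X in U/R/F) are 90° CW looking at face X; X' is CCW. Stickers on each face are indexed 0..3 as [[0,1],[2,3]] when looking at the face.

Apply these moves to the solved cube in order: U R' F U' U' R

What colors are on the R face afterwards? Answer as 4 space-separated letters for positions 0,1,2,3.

After move 1 (U): U=WWWW F=RRGG R=BBRR B=OOBB L=GGOO
After move 2 (R'): R=BRBR U=WBWO F=RWGW D=YRYG B=YOYB
After move 3 (F): F=GRWW U=WBOG R=WROR D=BBYG L=GYOR
After move 4 (U'): U=BGWO F=GYWW R=GROR B=WRYB L=YOOR
After move 5 (U'): U=GOBW F=YOWW R=GYOR B=GRYB L=WROR
After move 6 (R): R=OGRY U=GOBW F=YBWG D=BYYG B=WROB
Query: R face = OGRY

Answer: O G R Y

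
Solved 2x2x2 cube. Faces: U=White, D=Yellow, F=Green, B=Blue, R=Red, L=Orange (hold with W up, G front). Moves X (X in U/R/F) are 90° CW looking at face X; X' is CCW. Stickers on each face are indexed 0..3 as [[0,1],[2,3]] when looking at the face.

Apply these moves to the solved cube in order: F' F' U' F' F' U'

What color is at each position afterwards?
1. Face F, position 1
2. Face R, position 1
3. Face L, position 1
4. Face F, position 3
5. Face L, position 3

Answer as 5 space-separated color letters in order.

After move 1 (F'): F=GGGG U=WWRR R=YRYR D=OOYY L=OWOW
After move 2 (F'): F=GGGG U=WWYY R=OROR D=WWYY L=OROR
After move 3 (U'): U=WYWY F=ORGG R=GGOR B=ORBB L=BBOR
After move 4 (F'): F=RGOG U=WYGO R=WGWR D=BRYY L=BYOW
After move 5 (F'): F=GGRO U=WYWW R=RGBR D=YWYY L=BOOG
After move 6 (U'): U=YWWW F=BORO R=GGBR B=RGBB L=OROG
Query 1: F[1] = O
Query 2: R[1] = G
Query 3: L[1] = R
Query 4: F[3] = O
Query 5: L[3] = G

Answer: O G R O G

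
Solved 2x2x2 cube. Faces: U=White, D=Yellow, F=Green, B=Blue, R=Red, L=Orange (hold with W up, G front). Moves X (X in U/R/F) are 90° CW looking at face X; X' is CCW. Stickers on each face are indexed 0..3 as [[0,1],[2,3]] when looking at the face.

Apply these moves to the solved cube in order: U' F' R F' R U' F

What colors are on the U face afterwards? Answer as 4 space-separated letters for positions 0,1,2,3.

After move 1 (U'): U=WWWW F=OOGG R=GGRR B=RRBB L=BBOO
After move 2 (F'): F=OGOG U=WWGR R=YGYR D=BOYY L=BWOW
After move 3 (R): R=YYRG U=WGGG F=OOOY D=BBYR B=RRWB
After move 4 (F'): F=OYOO U=WGYR R=BYBG D=WWYR L=BGOG
After move 5 (R): R=BBGY U=WYYO F=OWOR D=WWYR B=RRGB
After move 6 (U'): U=YOWY F=BGOR R=OWGY B=BBGB L=RROG
After move 7 (F): F=OBRG U=YOGR R=WWYY D=GOYR L=RWOW
Query: U face = YOGR

Answer: Y O G R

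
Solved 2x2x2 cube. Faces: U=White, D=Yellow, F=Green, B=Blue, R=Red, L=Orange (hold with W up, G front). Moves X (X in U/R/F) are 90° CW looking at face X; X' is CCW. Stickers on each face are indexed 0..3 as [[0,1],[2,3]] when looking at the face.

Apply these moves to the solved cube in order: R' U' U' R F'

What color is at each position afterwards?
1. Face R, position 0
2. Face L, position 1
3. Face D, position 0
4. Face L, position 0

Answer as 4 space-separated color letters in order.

After move 1 (R'): R=RRRR U=WBWB F=GWGW D=YGYG B=YBYB
After move 2 (U'): U=BBWW F=OOGW R=GWRR B=RRYB L=YBOO
After move 3 (U'): U=BWBW F=YBGW R=OORR B=GWYB L=RROO
After move 4 (R): R=RORO U=BBBW F=YGGG D=YYYG B=WWWB
After move 5 (F'): F=GGYG U=BBRR R=YOYO D=ROYG L=RWOB
Query 1: R[0] = Y
Query 2: L[1] = W
Query 3: D[0] = R
Query 4: L[0] = R

Answer: Y W R R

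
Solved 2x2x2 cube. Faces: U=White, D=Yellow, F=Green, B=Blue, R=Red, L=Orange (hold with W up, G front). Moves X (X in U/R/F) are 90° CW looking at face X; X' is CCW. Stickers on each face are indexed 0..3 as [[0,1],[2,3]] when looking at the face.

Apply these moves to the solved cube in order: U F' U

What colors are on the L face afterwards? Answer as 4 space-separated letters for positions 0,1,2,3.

Answer: R G O W

Derivation:
After move 1 (U): U=WWWW F=RRGG R=BBRR B=OOBB L=GGOO
After move 2 (F'): F=RGRG U=WWBR R=YBYR D=GOYY L=GWOW
After move 3 (U): U=BWRW F=YBRG R=OOYR B=GWBB L=RGOW
Query: L face = RGOW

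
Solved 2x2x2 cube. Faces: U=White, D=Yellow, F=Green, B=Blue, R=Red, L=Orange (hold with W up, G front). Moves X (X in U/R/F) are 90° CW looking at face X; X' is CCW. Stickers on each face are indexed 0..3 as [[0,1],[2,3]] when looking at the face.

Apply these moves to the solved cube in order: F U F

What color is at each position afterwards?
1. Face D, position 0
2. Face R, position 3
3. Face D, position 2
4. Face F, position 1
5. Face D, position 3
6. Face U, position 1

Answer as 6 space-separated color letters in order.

After move 1 (F): F=GGGG U=WWOO R=WRWR D=RRYY L=OYOY
After move 2 (U): U=OWOW F=WRGG R=BBWR B=OYBB L=GGOY
After move 3 (F): F=GWGR U=OWYG R=OBWR D=WBYY L=GROR
Query 1: D[0] = W
Query 2: R[3] = R
Query 3: D[2] = Y
Query 4: F[1] = W
Query 5: D[3] = Y
Query 6: U[1] = W

Answer: W R Y W Y W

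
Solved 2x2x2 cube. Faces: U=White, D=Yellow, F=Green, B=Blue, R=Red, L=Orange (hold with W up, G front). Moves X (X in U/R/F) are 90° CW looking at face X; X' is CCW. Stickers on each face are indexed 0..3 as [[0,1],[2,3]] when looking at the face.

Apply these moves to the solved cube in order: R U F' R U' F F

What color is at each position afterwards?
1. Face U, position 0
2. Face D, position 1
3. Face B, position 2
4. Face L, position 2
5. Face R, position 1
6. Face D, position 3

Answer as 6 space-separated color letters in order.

Answer: Y W W O O O

Derivation:
After move 1 (R): R=RRRR U=WGWG F=GYGY D=YBYB B=WBWB
After move 2 (U): U=WWGG F=RRGY R=WBRR B=OOWB L=GYOO
After move 3 (F'): F=RYRG U=WWWR R=BBYR D=YOYB L=GGOG
After move 4 (R): R=YBRB U=WYWG F=RORB D=YWYO B=ROWB
After move 5 (U'): U=YGWW F=GGRB R=RORB B=YBWB L=ROOG
After move 6 (F): F=RGBG U=YGGO R=WOWB D=RRYO L=RYOW
After move 7 (F): F=BRGG U=YGWY R=GOOB D=WWYO L=RROR
Query 1: U[0] = Y
Query 2: D[1] = W
Query 3: B[2] = W
Query 4: L[2] = O
Query 5: R[1] = O
Query 6: D[3] = O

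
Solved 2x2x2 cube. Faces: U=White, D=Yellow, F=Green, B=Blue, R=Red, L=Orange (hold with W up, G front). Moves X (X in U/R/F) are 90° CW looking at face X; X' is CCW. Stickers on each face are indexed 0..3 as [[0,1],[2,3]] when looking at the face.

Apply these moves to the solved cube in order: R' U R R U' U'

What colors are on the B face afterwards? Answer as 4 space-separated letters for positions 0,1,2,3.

Answer: R Y R B

Derivation:
After move 1 (R'): R=RRRR U=WBWB F=GWGW D=YGYG B=YBYB
After move 2 (U): U=WWBB F=RRGW R=YBRR B=OOYB L=GWOO
After move 3 (R): R=RYRB U=WRBW F=RGGG D=YYYO B=BOWB
After move 4 (R): R=RRBY U=WGBG F=RYGO D=YWYB B=WORB
After move 5 (U'): U=GGWB F=GWGO R=RYBY B=RRRB L=WOOO
After move 6 (U'): U=GBGW F=WOGO R=GWBY B=RYRB L=RROO
Query: B face = RYRB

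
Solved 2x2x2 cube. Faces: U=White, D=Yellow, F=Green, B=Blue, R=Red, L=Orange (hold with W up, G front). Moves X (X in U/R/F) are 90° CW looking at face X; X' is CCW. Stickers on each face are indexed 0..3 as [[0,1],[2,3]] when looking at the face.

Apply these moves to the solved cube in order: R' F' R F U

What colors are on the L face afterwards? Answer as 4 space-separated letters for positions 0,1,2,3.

After move 1 (R'): R=RRRR U=WBWB F=GWGW D=YGYG B=YBYB
After move 2 (F'): F=WWGG U=WBRR R=GRYR D=OOYG L=OBOW
After move 3 (R): R=YGRR U=WWRG F=WOGG D=OYYY B=RBBB
After move 4 (F): F=GWGO U=WWWB R=RGGR D=RYYY L=OOOY
After move 5 (U): U=WWBW F=RGGO R=RBGR B=OOBB L=GWOY
Query: L face = GWOY

Answer: G W O Y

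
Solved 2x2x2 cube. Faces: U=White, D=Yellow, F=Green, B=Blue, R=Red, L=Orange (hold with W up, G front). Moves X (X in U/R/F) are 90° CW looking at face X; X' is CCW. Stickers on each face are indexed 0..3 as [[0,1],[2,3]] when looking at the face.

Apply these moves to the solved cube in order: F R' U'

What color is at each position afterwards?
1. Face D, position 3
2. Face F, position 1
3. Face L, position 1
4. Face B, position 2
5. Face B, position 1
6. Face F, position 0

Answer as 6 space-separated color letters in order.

Answer: G Y B R R O

Derivation:
After move 1 (F): F=GGGG U=WWOO R=WRWR D=RRYY L=OYOY
After move 2 (R'): R=RRWW U=WBOB F=GWGO D=RGYG B=YBRB
After move 3 (U'): U=BBWO F=OYGO R=GWWW B=RRRB L=YBOY
Query 1: D[3] = G
Query 2: F[1] = Y
Query 3: L[1] = B
Query 4: B[2] = R
Query 5: B[1] = R
Query 6: F[0] = O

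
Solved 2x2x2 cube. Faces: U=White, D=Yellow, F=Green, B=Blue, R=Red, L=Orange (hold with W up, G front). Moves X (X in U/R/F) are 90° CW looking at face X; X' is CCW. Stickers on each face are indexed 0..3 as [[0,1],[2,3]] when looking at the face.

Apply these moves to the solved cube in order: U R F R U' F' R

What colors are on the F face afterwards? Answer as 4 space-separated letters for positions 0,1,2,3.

After move 1 (U): U=WWWW F=RRGG R=BBRR B=OOBB L=GGOO
After move 2 (R): R=RBRB U=WRWG F=RYGY D=YBYO B=WOWB
After move 3 (F): F=GRYY U=WROG R=WBGB D=RRYO L=GYOB
After move 4 (R): R=GWBB U=WROY F=GRYO D=RWYW B=GORB
After move 5 (U'): U=RYWO F=GYYO R=GRBB B=GWRB L=GOOB
After move 6 (F'): F=YOGY U=RYGB R=WRRB D=OBYW L=GOOW
After move 7 (R): R=RWBR U=ROGY F=YBGW D=ORYG B=BWYB
Query: F face = YBGW

Answer: Y B G W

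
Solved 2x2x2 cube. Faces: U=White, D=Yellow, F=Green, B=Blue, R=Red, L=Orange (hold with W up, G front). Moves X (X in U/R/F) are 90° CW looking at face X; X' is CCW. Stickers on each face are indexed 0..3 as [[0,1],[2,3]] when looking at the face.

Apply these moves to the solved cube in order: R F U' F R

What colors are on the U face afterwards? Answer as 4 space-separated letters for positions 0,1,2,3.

Answer: G O B Y

Derivation:
After move 1 (R): R=RRRR U=WGWG F=GYGY D=YBYB B=WBWB
After move 2 (F): F=GGYY U=WGOO R=WRGR D=RRYB L=OYOB
After move 3 (U'): U=GOWO F=OYYY R=GGGR B=WRWB L=WBOB
After move 4 (F): F=YOYY U=GOBB R=WGOR D=GGYB L=WROR
After move 5 (R): R=OWRG U=GOBY F=YGYB D=GWYW B=BROB
Query: U face = GOBY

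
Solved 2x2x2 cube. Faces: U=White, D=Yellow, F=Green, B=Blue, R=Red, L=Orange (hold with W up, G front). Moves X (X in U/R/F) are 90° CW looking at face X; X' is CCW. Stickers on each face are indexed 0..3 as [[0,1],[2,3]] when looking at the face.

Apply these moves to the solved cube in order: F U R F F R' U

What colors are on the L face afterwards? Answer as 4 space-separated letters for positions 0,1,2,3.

After move 1 (F): F=GGGG U=WWOO R=WRWR D=RRYY L=OYOY
After move 2 (U): U=OWOW F=WRGG R=BBWR B=OYBB L=GGOY
After move 3 (R): R=WBRB U=OROG F=WRGY D=RBYO B=WYWB
After move 4 (F): F=GWYR U=ORYG R=OBGB D=RWYO L=GROB
After move 5 (F): F=YGRW U=ORBR R=YBGB D=GOYO L=GROW
After move 6 (R'): R=BBYG U=OWBW F=YRRR D=GGYW B=OYOB
After move 7 (U): U=BOWW F=BBRR R=OYYG B=GROB L=YROW
Query: L face = YROW

Answer: Y R O W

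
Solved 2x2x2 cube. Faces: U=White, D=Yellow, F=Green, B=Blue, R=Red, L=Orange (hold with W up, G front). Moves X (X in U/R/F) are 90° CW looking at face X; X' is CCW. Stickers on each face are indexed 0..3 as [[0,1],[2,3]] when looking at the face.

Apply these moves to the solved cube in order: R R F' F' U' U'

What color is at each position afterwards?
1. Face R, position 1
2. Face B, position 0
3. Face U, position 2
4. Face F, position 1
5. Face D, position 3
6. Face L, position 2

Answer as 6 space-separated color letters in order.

Answer: R B Y B W O

Derivation:
After move 1 (R): R=RRRR U=WGWG F=GYGY D=YBYB B=WBWB
After move 2 (R): R=RRRR U=WYWY F=GBGB D=YWYW B=GBGB
After move 3 (F'): F=BBGG U=WYRR R=WRYR D=OOYW L=OYOW
After move 4 (F'): F=BGBG U=WYWY R=OROR D=YWYW L=OROR
After move 5 (U'): U=YYWW F=ORBG R=BGOR B=ORGB L=GBOR
After move 6 (U'): U=YWYW F=GBBG R=OROR B=BGGB L=OROR
Query 1: R[1] = R
Query 2: B[0] = B
Query 3: U[2] = Y
Query 4: F[1] = B
Query 5: D[3] = W
Query 6: L[2] = O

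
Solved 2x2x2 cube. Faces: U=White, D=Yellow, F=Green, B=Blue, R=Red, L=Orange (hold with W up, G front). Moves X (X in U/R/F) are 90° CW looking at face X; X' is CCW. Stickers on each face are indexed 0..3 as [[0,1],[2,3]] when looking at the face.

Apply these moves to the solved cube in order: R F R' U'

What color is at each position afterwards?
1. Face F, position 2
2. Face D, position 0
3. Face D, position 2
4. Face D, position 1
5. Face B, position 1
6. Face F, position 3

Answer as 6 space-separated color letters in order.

Answer: Y R Y G R O

Derivation:
After move 1 (R): R=RRRR U=WGWG F=GYGY D=YBYB B=WBWB
After move 2 (F): F=GGYY U=WGOO R=WRGR D=RRYB L=OYOB
After move 3 (R'): R=RRWG U=WWOW F=GGYO D=RGYY B=BBRB
After move 4 (U'): U=WWWO F=OYYO R=GGWG B=RRRB L=BBOB
Query 1: F[2] = Y
Query 2: D[0] = R
Query 3: D[2] = Y
Query 4: D[1] = G
Query 5: B[1] = R
Query 6: F[3] = O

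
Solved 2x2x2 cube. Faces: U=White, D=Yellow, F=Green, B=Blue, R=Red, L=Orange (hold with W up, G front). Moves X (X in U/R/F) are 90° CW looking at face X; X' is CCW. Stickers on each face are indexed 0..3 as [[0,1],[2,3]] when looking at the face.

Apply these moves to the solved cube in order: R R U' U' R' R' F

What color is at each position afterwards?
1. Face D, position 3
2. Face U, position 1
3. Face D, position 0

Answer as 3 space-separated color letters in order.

Answer: W W O

Derivation:
After move 1 (R): R=RRRR U=WGWG F=GYGY D=YBYB B=WBWB
After move 2 (R): R=RRRR U=WYWY F=GBGB D=YWYW B=GBGB
After move 3 (U'): U=YYWW F=OOGB R=GBRR B=RRGB L=GBOO
After move 4 (U'): U=YWYW F=GBGB R=OORR B=GBGB L=RROO
After move 5 (R'): R=OROR U=YGYG F=GWGW D=YBYB B=WBWB
After move 6 (R'): R=RROO U=YWYW F=GGGG D=YWYW B=BBBB
After move 7 (F): F=GGGG U=YWOR R=YRWO D=ORYW L=RYOW
Query 1: D[3] = W
Query 2: U[1] = W
Query 3: D[0] = O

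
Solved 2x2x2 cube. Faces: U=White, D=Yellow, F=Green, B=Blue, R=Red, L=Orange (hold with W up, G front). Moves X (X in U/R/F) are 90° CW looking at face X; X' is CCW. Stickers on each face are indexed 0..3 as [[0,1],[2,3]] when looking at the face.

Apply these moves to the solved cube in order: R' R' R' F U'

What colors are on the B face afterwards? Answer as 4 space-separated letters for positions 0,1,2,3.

After move 1 (R'): R=RRRR U=WBWB F=GWGW D=YGYG B=YBYB
After move 2 (R'): R=RRRR U=WYWY F=GBGB D=YWYW B=GBGB
After move 3 (R'): R=RRRR U=WGWG F=GYGY D=YBYB B=WBWB
After move 4 (F): F=GGYY U=WGOO R=WRGR D=RRYB L=OYOB
After move 5 (U'): U=GOWO F=OYYY R=GGGR B=WRWB L=WBOB
Query: B face = WRWB

Answer: W R W B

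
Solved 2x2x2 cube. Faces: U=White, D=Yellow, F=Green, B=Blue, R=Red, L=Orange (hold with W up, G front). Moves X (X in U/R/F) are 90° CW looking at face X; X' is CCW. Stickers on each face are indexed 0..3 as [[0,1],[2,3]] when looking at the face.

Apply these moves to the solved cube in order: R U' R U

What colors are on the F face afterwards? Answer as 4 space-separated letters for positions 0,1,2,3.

After move 1 (R): R=RRRR U=WGWG F=GYGY D=YBYB B=WBWB
After move 2 (U'): U=GGWW F=OOGY R=GYRR B=RRWB L=WBOO
After move 3 (R): R=RGRY U=GOWY F=OBGB D=YWYR B=WRGB
After move 4 (U): U=WGYO F=RGGB R=WRRY B=WBGB L=OBOO
Query: F face = RGGB

Answer: R G G B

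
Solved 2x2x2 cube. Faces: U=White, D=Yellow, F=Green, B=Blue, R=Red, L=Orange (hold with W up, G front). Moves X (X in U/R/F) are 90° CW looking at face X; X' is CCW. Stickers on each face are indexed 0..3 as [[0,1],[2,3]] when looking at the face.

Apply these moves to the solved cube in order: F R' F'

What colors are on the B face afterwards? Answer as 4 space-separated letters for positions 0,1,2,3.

Answer: Y B R B

Derivation:
After move 1 (F): F=GGGG U=WWOO R=WRWR D=RRYY L=OYOY
After move 2 (R'): R=RRWW U=WBOB F=GWGO D=RGYG B=YBRB
After move 3 (F'): F=WOGG U=WBRW R=GRRW D=YYYG L=OBOO
Query: B face = YBRB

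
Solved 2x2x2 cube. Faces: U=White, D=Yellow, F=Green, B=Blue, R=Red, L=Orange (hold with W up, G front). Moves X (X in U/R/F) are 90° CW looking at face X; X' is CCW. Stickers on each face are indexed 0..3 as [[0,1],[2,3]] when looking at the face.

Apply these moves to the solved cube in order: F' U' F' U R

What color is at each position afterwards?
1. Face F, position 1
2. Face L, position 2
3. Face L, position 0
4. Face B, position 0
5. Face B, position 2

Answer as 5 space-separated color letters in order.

After move 1 (F'): F=GGGG U=WWRR R=YRYR D=OOYY L=OWOW
After move 2 (U'): U=WRWR F=OWGG R=GGYR B=YRBB L=BBOW
After move 3 (F'): F=WGOG U=WRGY R=OGOR D=BWYY L=BROW
After move 4 (U): U=GWYR F=OGOG R=YROR B=BRBB L=WGOW
After move 5 (R): R=OYRR U=GGYG F=OWOY D=BBYB B=RRWB
Query 1: F[1] = W
Query 2: L[2] = O
Query 3: L[0] = W
Query 4: B[0] = R
Query 5: B[2] = W

Answer: W O W R W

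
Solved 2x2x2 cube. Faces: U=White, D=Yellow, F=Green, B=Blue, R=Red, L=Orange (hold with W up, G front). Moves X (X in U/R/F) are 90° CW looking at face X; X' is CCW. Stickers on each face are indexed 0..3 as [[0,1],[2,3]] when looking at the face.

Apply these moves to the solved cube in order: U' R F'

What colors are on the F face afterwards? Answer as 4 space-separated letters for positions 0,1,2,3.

After move 1 (U'): U=WWWW F=OOGG R=GGRR B=RRBB L=BBOO
After move 2 (R): R=RGRG U=WOWG F=OYGY D=YBYR B=WRWB
After move 3 (F'): F=YYOG U=WORR R=BGYG D=BOYR L=BGOW
Query: F face = YYOG

Answer: Y Y O G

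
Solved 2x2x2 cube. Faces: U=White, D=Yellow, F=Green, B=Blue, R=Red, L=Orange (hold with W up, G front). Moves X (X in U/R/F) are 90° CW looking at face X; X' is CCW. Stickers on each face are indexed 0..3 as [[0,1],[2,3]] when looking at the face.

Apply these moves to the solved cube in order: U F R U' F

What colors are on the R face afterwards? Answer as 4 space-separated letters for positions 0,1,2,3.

After move 1 (U): U=WWWW F=RRGG R=BBRR B=OOBB L=GGOO
After move 2 (F): F=GRGR U=WWOG R=WBWR D=RBYY L=GYOY
After move 3 (R): R=WWRB U=WROR F=GBGY D=RBYO B=GOWB
After move 4 (U'): U=RRWO F=GYGY R=GBRB B=WWWB L=GOOY
After move 5 (F): F=GGYY U=RRYO R=WBOB D=RGYO L=GROB
Query: R face = WBOB

Answer: W B O B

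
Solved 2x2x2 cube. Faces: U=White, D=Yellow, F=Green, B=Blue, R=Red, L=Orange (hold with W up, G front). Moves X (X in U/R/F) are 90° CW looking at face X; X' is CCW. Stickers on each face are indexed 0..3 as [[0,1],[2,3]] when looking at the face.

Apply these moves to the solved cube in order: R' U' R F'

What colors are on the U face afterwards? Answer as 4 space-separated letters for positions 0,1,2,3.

Answer: B O R R

Derivation:
After move 1 (R'): R=RRRR U=WBWB F=GWGW D=YGYG B=YBYB
After move 2 (U'): U=BBWW F=OOGW R=GWRR B=RRYB L=YBOO
After move 3 (R): R=RGRW U=BOWW F=OGGG D=YYYR B=WRBB
After move 4 (F'): F=GGOG U=BORR R=YGYW D=BOYR L=YWOW
Query: U face = BORR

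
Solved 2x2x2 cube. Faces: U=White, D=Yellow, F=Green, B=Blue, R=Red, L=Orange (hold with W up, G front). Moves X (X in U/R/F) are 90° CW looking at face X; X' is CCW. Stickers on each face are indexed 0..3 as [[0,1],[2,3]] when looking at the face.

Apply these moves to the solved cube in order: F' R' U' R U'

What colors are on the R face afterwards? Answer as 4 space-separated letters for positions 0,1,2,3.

After move 1 (F'): F=GGGG U=WWRR R=YRYR D=OOYY L=OWOW
After move 2 (R'): R=RRYY U=WBRB F=GWGR D=OGYG B=YBOB
After move 3 (U'): U=BBWR F=OWGR R=GWYY B=RROB L=YBOW
After move 4 (R): R=YGYW U=BWWR F=OGGG D=OOYR B=RRBB
After move 5 (U'): U=WRBW F=YBGG R=OGYW B=YGBB L=RROW
Query: R face = OGYW

Answer: O G Y W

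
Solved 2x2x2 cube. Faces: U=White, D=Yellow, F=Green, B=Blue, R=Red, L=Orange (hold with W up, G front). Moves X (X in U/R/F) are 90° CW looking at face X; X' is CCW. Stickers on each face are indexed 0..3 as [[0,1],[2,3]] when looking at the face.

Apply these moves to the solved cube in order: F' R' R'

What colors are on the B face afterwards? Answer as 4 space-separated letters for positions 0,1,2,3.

Answer: G B G B

Derivation:
After move 1 (F'): F=GGGG U=WWRR R=YRYR D=OOYY L=OWOW
After move 2 (R'): R=RRYY U=WBRB F=GWGR D=OGYG B=YBOB
After move 3 (R'): R=RYRY U=WORY F=GBGB D=OWYR B=GBGB
Query: B face = GBGB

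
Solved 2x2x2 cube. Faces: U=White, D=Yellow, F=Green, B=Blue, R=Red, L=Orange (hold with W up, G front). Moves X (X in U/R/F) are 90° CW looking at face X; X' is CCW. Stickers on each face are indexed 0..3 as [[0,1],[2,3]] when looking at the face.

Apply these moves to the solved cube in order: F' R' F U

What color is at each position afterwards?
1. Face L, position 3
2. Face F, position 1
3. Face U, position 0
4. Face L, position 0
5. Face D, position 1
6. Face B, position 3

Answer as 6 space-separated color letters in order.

Answer: G R W G R B

Derivation:
After move 1 (F'): F=GGGG U=WWRR R=YRYR D=OOYY L=OWOW
After move 2 (R'): R=RRYY U=WBRB F=GWGR D=OGYG B=YBOB
After move 3 (F): F=GGRW U=WBWW R=RRBY D=YRYG L=OOOG
After move 4 (U): U=WWWB F=RRRW R=YBBY B=OOOB L=GGOG
Query 1: L[3] = G
Query 2: F[1] = R
Query 3: U[0] = W
Query 4: L[0] = G
Query 5: D[1] = R
Query 6: B[3] = B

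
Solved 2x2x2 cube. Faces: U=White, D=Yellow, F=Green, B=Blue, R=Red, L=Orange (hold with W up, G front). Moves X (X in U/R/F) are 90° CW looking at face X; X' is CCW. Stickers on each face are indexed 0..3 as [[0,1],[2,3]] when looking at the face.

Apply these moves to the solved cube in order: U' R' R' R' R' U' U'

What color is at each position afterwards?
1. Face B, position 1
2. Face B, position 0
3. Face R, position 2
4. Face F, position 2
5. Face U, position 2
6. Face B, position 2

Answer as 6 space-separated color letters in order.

Answer: O O R G W B

Derivation:
After move 1 (U'): U=WWWW F=OOGG R=GGRR B=RRBB L=BBOO
After move 2 (R'): R=GRGR U=WBWR F=OWGW D=YOYG B=YRYB
After move 3 (R'): R=RRGG U=WYWY F=OBGR D=YWYW B=GROB
After move 4 (R'): R=RGRG U=WOWG F=OYGY D=YBYR B=WRWB
After move 5 (R'): R=GGRR U=WWWW F=OOGG D=YYYY B=RRBB
After move 6 (U'): U=WWWW F=BBGG R=OORR B=GGBB L=RROO
After move 7 (U'): U=WWWW F=RRGG R=BBRR B=OOBB L=GGOO
Query 1: B[1] = O
Query 2: B[0] = O
Query 3: R[2] = R
Query 4: F[2] = G
Query 5: U[2] = W
Query 6: B[2] = B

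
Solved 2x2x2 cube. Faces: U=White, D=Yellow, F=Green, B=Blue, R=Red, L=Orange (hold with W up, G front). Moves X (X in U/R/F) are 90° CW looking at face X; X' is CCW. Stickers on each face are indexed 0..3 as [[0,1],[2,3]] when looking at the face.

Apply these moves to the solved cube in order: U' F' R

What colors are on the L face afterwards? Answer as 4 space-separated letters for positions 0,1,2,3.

After move 1 (U'): U=WWWW F=OOGG R=GGRR B=RRBB L=BBOO
After move 2 (F'): F=OGOG U=WWGR R=YGYR D=BOYY L=BWOW
After move 3 (R): R=YYRG U=WGGG F=OOOY D=BBYR B=RRWB
Query: L face = BWOW

Answer: B W O W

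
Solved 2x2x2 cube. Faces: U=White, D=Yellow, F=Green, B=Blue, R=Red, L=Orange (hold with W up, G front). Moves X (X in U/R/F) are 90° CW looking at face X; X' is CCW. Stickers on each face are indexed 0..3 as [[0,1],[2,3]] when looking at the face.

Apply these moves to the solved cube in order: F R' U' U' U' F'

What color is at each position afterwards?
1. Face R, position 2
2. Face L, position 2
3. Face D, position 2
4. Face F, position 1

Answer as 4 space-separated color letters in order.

Answer: R O Y O

Derivation:
After move 1 (F): F=GGGG U=WWOO R=WRWR D=RRYY L=OYOY
After move 2 (R'): R=RRWW U=WBOB F=GWGO D=RGYG B=YBRB
After move 3 (U'): U=BBWO F=OYGO R=GWWW B=RRRB L=YBOY
After move 4 (U'): U=BOBW F=YBGO R=OYWW B=GWRB L=RROY
After move 5 (U'): U=OWBB F=RRGO R=YBWW B=OYRB L=GWOY
After move 6 (F'): F=RORG U=OWYW R=GBRW D=WYYG L=GBOB
Query 1: R[2] = R
Query 2: L[2] = O
Query 3: D[2] = Y
Query 4: F[1] = O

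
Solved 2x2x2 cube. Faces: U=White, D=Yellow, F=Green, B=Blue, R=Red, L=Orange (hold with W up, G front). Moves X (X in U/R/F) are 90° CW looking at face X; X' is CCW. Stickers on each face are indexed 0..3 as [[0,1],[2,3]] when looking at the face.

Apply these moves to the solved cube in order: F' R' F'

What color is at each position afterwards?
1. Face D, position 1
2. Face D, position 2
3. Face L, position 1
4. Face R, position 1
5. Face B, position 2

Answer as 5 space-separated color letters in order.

Answer: W Y B R O

Derivation:
After move 1 (F'): F=GGGG U=WWRR R=YRYR D=OOYY L=OWOW
After move 2 (R'): R=RRYY U=WBRB F=GWGR D=OGYG B=YBOB
After move 3 (F'): F=WRGG U=WBRY R=GROY D=WWYG L=OBOR
Query 1: D[1] = W
Query 2: D[2] = Y
Query 3: L[1] = B
Query 4: R[1] = R
Query 5: B[2] = O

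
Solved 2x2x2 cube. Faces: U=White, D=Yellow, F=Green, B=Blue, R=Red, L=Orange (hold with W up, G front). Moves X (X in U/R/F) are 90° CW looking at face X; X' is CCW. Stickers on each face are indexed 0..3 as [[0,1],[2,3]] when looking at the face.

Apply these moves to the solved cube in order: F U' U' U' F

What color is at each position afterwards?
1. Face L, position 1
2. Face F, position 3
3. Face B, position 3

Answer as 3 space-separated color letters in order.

After move 1 (F): F=GGGG U=WWOO R=WRWR D=RRYY L=OYOY
After move 2 (U'): U=WOWO F=OYGG R=GGWR B=WRBB L=BBOY
After move 3 (U'): U=OOWW F=BBGG R=OYWR B=GGBB L=WROY
After move 4 (U'): U=OWOW F=WRGG R=BBWR B=OYBB L=GGOY
After move 5 (F): F=GWGR U=OWYG R=OBWR D=WBYY L=GROR
Query 1: L[1] = R
Query 2: F[3] = R
Query 3: B[3] = B

Answer: R R B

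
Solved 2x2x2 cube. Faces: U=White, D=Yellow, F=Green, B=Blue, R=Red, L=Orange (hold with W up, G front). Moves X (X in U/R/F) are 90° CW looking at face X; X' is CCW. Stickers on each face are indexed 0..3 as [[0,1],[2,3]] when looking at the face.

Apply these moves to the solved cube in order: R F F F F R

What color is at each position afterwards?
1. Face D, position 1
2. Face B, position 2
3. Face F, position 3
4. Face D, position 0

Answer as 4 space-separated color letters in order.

Answer: W G B Y

Derivation:
After move 1 (R): R=RRRR U=WGWG F=GYGY D=YBYB B=WBWB
After move 2 (F): F=GGYY U=WGOO R=WRGR D=RRYB L=OYOB
After move 3 (F): F=YGYG U=WGBY R=OROR D=GWYB L=OROR
After move 4 (F): F=YYGG U=WGRR R=BRYR D=OOYB L=OGOW
After move 5 (F): F=GYGY U=WGWG R=RRRR D=YBYB L=OOOO
After move 6 (R): R=RRRR U=WYWY F=GBGB D=YWYW B=GBGB
Query 1: D[1] = W
Query 2: B[2] = G
Query 3: F[3] = B
Query 4: D[0] = Y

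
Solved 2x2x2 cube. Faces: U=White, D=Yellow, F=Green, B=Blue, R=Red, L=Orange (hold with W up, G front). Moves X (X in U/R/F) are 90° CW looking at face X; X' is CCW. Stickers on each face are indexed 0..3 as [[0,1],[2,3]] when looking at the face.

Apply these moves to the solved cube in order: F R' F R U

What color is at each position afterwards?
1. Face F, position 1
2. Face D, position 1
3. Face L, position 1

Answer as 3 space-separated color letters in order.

Answer: O R R

Derivation:
After move 1 (F): F=GGGG U=WWOO R=WRWR D=RRYY L=OYOY
After move 2 (R'): R=RRWW U=WBOB F=GWGO D=RGYG B=YBRB
After move 3 (F): F=GGOW U=WBYY R=ORBW D=WRYG L=OROG
After move 4 (R): R=BOWR U=WGYW F=GROG D=WRYY B=YBBB
After move 5 (U): U=YWWG F=BOOG R=YBWR B=ORBB L=GROG
Query 1: F[1] = O
Query 2: D[1] = R
Query 3: L[1] = R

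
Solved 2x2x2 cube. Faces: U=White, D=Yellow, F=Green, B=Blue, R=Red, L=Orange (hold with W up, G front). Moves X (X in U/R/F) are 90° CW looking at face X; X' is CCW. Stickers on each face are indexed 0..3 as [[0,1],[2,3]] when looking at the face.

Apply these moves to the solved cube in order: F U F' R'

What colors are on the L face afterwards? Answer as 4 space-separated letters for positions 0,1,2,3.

Answer: G W O O

Derivation:
After move 1 (F): F=GGGG U=WWOO R=WRWR D=RRYY L=OYOY
After move 2 (U): U=OWOW F=WRGG R=BBWR B=OYBB L=GGOY
After move 3 (F'): F=RGWG U=OWBW R=RBRR D=GYYY L=GWOO
After move 4 (R'): R=BRRR U=OBBO F=RWWW D=GGYG B=YYYB
Query: L face = GWOO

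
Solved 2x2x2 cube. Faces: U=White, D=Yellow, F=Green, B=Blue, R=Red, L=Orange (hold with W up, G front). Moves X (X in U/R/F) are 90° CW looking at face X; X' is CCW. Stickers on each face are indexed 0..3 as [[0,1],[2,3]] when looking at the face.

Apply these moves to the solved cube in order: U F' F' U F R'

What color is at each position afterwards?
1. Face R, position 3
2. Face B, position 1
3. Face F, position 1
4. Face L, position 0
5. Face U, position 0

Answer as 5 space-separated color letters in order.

After move 1 (U): U=WWWW F=RRGG R=BBRR B=OOBB L=GGOO
After move 2 (F'): F=RGRG U=WWBR R=YBYR D=GOYY L=GWOW
After move 3 (F'): F=GGRR U=WWYY R=OBGR D=WWYY L=GROB
After move 4 (U): U=YWYW F=OBRR R=OOGR B=GRBB L=GGOB
After move 5 (F): F=RORB U=YWBG R=YOWR D=GOYY L=GWOW
After move 6 (R'): R=ORYW U=YBBG F=RWRG D=GOYB B=YROB
Query 1: R[3] = W
Query 2: B[1] = R
Query 3: F[1] = W
Query 4: L[0] = G
Query 5: U[0] = Y

Answer: W R W G Y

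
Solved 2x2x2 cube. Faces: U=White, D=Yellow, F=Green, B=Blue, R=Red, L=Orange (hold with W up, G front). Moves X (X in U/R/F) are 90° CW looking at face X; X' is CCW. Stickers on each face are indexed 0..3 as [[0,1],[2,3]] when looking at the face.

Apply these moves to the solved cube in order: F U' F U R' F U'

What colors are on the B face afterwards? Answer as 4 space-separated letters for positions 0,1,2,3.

After move 1 (F): F=GGGG U=WWOO R=WRWR D=RRYY L=OYOY
After move 2 (U'): U=WOWO F=OYGG R=GGWR B=WRBB L=BBOY
After move 3 (F): F=GOGY U=WOYB R=WGOR D=WGYY L=BROR
After move 4 (U): U=YWBO F=WGGY R=WROR B=BRBB L=GOOR
After move 5 (R'): R=RRWO U=YBBB F=WWGO D=WGYY B=YRGB
After move 6 (F): F=GWOW U=YBRO R=BRBO D=WRYY L=GWOG
After move 7 (U'): U=BOYR F=GWOW R=GWBO B=BRGB L=YROG
Query: B face = BRGB

Answer: B R G B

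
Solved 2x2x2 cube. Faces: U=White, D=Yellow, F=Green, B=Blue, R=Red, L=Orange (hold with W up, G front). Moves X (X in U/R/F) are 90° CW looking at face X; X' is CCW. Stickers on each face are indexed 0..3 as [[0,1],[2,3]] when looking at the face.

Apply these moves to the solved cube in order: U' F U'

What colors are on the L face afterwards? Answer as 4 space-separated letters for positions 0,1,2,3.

After move 1 (U'): U=WWWW F=OOGG R=GGRR B=RRBB L=BBOO
After move 2 (F): F=GOGO U=WWOB R=WGWR D=RGYY L=BYOY
After move 3 (U'): U=WBWO F=BYGO R=GOWR B=WGBB L=RROY
Query: L face = RROY

Answer: R R O Y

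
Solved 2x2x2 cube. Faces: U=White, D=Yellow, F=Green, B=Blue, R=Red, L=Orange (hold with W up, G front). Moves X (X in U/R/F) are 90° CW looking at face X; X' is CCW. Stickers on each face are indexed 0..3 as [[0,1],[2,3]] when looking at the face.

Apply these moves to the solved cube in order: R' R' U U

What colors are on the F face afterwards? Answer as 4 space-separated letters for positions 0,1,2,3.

After move 1 (R'): R=RRRR U=WBWB F=GWGW D=YGYG B=YBYB
After move 2 (R'): R=RRRR U=WYWY F=GBGB D=YWYW B=GBGB
After move 3 (U): U=WWYY F=RRGB R=GBRR B=OOGB L=GBOO
After move 4 (U): U=YWYW F=GBGB R=OORR B=GBGB L=RROO
Query: F face = GBGB

Answer: G B G B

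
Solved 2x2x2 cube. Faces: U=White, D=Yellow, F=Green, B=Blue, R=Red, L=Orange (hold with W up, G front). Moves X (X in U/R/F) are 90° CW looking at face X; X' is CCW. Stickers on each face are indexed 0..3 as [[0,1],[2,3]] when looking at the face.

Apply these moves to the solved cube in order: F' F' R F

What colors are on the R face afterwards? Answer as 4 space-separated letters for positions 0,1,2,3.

Answer: Y O G R

Derivation:
After move 1 (F'): F=GGGG U=WWRR R=YRYR D=OOYY L=OWOW
After move 2 (F'): F=GGGG U=WWYY R=OROR D=WWYY L=OROR
After move 3 (R): R=OORR U=WGYG F=GWGY D=WBYB B=YBWB
After move 4 (F): F=GGYW U=WGRR R=YOGR D=ROYB L=OWOB
Query: R face = YOGR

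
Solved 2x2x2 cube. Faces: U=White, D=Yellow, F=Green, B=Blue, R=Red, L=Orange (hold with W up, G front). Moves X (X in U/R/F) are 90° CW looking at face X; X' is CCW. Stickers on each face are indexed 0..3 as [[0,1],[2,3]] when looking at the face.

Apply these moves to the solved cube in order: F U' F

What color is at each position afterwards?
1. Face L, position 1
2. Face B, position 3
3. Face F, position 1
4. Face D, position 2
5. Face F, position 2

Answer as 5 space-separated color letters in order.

Answer: R B O Y G

Derivation:
After move 1 (F): F=GGGG U=WWOO R=WRWR D=RRYY L=OYOY
After move 2 (U'): U=WOWO F=OYGG R=GGWR B=WRBB L=BBOY
After move 3 (F): F=GOGY U=WOYB R=WGOR D=WGYY L=BROR
Query 1: L[1] = R
Query 2: B[3] = B
Query 3: F[1] = O
Query 4: D[2] = Y
Query 5: F[2] = G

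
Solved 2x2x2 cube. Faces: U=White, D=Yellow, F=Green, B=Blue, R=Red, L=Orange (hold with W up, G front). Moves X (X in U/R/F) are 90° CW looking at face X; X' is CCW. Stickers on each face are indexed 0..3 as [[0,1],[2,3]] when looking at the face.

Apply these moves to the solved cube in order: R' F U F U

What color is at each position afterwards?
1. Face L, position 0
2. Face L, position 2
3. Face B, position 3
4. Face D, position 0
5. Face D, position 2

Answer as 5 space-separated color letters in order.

Answer: W O B B Y

Derivation:
After move 1 (R'): R=RRRR U=WBWB F=GWGW D=YGYG B=YBYB
After move 2 (F): F=GGWW U=WBOO R=WRBR D=RRYG L=OYOG
After move 3 (U): U=OWOB F=WRWW R=YBBR B=OYYB L=GGOG
After move 4 (F): F=WWWR U=OWGG R=OBBR D=BYYG L=GROR
After move 5 (U): U=GOGW F=OBWR R=OYBR B=GRYB L=WWOR
Query 1: L[0] = W
Query 2: L[2] = O
Query 3: B[3] = B
Query 4: D[0] = B
Query 5: D[2] = Y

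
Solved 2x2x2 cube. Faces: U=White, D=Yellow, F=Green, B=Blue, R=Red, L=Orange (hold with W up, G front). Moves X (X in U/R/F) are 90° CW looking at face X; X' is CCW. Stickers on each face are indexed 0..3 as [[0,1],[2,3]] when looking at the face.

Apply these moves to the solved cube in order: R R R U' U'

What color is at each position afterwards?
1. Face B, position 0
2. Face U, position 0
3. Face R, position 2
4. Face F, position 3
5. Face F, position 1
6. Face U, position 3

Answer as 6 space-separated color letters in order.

Answer: G B R W B W

Derivation:
After move 1 (R): R=RRRR U=WGWG F=GYGY D=YBYB B=WBWB
After move 2 (R): R=RRRR U=WYWY F=GBGB D=YWYW B=GBGB
After move 3 (R): R=RRRR U=WBWB F=GWGW D=YGYG B=YBYB
After move 4 (U'): U=BBWW F=OOGW R=GWRR B=RRYB L=YBOO
After move 5 (U'): U=BWBW F=YBGW R=OORR B=GWYB L=RROO
Query 1: B[0] = G
Query 2: U[0] = B
Query 3: R[2] = R
Query 4: F[3] = W
Query 5: F[1] = B
Query 6: U[3] = W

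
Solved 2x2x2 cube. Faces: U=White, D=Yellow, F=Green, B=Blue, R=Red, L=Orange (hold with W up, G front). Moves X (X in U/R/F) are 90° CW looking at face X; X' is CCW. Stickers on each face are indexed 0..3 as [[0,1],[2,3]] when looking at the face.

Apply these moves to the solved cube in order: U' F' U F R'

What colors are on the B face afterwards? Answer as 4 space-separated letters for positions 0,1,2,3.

After move 1 (U'): U=WWWW F=OOGG R=GGRR B=RRBB L=BBOO
After move 2 (F'): F=OGOG U=WWGR R=YGYR D=BOYY L=BWOW
After move 3 (U): U=GWRW F=YGOG R=RRYR B=BWBB L=OGOW
After move 4 (F): F=OYGG U=GWWG R=RRWR D=YRYY L=OBOO
After move 5 (R'): R=RRRW U=GBWB F=OWGG D=YYYG B=YWRB
Query: B face = YWRB

Answer: Y W R B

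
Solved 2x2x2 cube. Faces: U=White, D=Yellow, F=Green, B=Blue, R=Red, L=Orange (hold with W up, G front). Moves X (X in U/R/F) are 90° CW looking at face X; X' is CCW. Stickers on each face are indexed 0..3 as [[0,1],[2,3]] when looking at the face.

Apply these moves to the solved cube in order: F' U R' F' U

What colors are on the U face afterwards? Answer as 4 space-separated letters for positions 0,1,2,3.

Answer: B R B B

Derivation:
After move 1 (F'): F=GGGG U=WWRR R=YRYR D=OOYY L=OWOW
After move 2 (U): U=RWRW F=YRGG R=BBYR B=OWBB L=GGOW
After move 3 (R'): R=BRBY U=RBRO F=YWGW D=ORYG B=YWOB
After move 4 (F'): F=WWYG U=RBBB R=RROY D=GWYG L=GOOR
After move 5 (U): U=BRBB F=RRYG R=YWOY B=GOOB L=WWOR
Query: U face = BRBB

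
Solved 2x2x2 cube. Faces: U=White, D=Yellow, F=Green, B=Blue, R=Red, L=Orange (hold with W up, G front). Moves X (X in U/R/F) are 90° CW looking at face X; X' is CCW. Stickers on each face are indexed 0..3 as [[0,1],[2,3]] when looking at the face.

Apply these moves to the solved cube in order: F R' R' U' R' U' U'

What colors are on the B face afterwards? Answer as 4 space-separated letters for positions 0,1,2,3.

Answer: O Y W B

Derivation:
After move 1 (F): F=GGGG U=WWOO R=WRWR D=RRYY L=OYOY
After move 2 (R'): R=RRWW U=WBOB F=GWGO D=RGYG B=YBRB
After move 3 (R'): R=RWRW U=WROY F=GBGB D=RWYO B=GBGB
After move 4 (U'): U=RYWO F=OYGB R=GBRW B=RWGB L=GBOY
After move 5 (R'): R=BWGR U=RGWR F=OYGO D=RYYB B=OWWB
After move 6 (U'): U=GRRW F=GBGO R=OYGR B=BWWB L=OWOY
After move 7 (U'): U=RWGR F=OWGO R=GBGR B=OYWB L=BWOY
Query: B face = OYWB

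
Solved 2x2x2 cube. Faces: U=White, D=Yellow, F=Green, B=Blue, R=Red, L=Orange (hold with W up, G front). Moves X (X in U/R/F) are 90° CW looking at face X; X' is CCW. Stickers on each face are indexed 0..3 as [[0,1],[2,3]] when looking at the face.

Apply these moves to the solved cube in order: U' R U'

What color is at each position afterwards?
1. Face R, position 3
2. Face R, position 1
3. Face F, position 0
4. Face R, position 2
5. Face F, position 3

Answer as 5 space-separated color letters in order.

After move 1 (U'): U=WWWW F=OOGG R=GGRR B=RRBB L=BBOO
After move 2 (R): R=RGRG U=WOWG F=OYGY D=YBYR B=WRWB
After move 3 (U'): U=OGWW F=BBGY R=OYRG B=RGWB L=WROO
Query 1: R[3] = G
Query 2: R[1] = Y
Query 3: F[0] = B
Query 4: R[2] = R
Query 5: F[3] = Y

Answer: G Y B R Y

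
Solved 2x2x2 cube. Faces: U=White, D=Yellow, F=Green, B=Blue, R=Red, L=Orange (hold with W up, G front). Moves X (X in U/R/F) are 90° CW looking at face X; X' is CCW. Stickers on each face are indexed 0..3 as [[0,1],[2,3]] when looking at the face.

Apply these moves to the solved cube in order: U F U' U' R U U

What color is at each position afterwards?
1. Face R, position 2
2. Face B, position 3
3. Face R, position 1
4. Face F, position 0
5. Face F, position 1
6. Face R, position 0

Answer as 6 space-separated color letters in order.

After move 1 (U): U=WWWW F=RRGG R=BBRR B=OOBB L=GGOO
After move 2 (F): F=GRGR U=WWOG R=WBWR D=RBYY L=GYOY
After move 3 (U'): U=WGWO F=GYGR R=GRWR B=WBBB L=OOOY
After move 4 (U'): U=GOWW F=OOGR R=GYWR B=GRBB L=WBOY
After move 5 (R): R=WGRY U=GOWR F=OBGY D=RBYG B=WROB
After move 6 (U): U=WGRO F=WGGY R=WRRY B=WBOB L=OBOY
After move 7 (U): U=RWOG F=WRGY R=WBRY B=OBOB L=WGOY
Query 1: R[2] = R
Query 2: B[3] = B
Query 3: R[1] = B
Query 4: F[0] = W
Query 5: F[1] = R
Query 6: R[0] = W

Answer: R B B W R W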